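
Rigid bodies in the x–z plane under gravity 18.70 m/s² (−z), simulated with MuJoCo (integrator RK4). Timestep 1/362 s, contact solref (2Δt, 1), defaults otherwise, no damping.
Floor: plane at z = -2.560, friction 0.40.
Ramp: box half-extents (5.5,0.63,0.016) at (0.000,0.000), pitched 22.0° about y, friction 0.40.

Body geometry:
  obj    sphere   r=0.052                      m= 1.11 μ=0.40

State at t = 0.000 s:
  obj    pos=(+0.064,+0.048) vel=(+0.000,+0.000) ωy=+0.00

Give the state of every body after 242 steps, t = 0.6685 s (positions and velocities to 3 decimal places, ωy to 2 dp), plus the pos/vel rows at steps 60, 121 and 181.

State at t = 0.6685 s:
  obj    pos=(+1.101,-0.371) vel=(+3.101,-1.253) ωy=+64.32

Key-timestep trajectory:
   step    t(s)  obj.x    obj.z    obj.vx   obj.vz 
     60  0.1657   +0.128  +0.022  +0.769  -0.311
    121  0.3343   +0.323  -0.057  +1.551  -0.627
    181  0.5000   +0.644  -0.187  +2.320  -0.937


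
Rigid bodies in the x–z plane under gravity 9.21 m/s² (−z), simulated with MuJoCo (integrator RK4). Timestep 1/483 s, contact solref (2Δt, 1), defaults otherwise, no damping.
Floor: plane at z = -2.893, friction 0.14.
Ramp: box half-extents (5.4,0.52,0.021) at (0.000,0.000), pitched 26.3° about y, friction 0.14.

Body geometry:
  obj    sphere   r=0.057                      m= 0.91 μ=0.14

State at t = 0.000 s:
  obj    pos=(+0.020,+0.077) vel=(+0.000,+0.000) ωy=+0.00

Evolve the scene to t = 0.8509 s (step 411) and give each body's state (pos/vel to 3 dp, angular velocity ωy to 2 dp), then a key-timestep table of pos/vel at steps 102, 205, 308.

State at t = 0.8509 s:
  obj    pos=(+0.970,-0.393) vel=(+2.231,-1.106) ωy=+43.06

Key-timestep trajectory:
   step    t(s)  obj.x    obj.z    obj.vx   obj.vz 
    102  0.2112   +0.079  +0.048  +0.555  -0.275
    205  0.4244   +0.257  -0.040  +1.112  -0.556
    308  0.6377   +0.554  -0.187  +1.672  -0.832


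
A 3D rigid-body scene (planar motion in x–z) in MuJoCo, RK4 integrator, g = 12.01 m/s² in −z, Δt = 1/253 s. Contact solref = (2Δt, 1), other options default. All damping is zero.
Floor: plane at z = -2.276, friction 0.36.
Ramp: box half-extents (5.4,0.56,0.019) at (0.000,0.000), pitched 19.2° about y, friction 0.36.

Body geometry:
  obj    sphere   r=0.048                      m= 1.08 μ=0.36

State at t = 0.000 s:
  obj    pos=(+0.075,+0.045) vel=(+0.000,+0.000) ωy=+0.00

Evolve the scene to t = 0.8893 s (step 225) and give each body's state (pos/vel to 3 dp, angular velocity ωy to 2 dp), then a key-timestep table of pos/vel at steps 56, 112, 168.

State at t = 0.8893 s:
  obj    pos=(+1.129,-0.322) vel=(+2.369,-0.825) ωy=+52.26

Key-timestep trajectory:
   step    t(s)  obj.x    obj.z    obj.vx   obj.vz 
     56  0.2213   +0.140  +0.022  +0.590  -0.205
    112  0.4427   +0.336  -0.046  +1.180  -0.411
    168  0.6640   +0.662  -0.160  +1.769  -0.616


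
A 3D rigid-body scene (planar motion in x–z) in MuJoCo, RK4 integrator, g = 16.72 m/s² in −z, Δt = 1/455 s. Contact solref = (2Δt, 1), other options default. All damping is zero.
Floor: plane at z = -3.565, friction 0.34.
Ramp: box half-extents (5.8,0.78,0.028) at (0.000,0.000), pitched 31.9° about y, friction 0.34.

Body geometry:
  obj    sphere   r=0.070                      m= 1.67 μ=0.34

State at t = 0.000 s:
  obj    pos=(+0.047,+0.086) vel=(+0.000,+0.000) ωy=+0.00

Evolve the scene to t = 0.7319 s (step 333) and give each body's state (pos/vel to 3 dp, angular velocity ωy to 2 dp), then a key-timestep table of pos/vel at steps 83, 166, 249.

State at t = 0.7319 s:
  obj    pos=(+1.482,-0.807) vel=(+3.921,-2.441) ωy=+65.98

Key-timestep trajectory:
   step    t(s)  obj.x    obj.z    obj.vx   obj.vz 
     83  0.1824   +0.136  +0.031  +0.978  -0.608
    166  0.3648   +0.404  -0.136  +1.955  -1.217
    249  0.5473   +0.849  -0.413  +2.932  -1.825


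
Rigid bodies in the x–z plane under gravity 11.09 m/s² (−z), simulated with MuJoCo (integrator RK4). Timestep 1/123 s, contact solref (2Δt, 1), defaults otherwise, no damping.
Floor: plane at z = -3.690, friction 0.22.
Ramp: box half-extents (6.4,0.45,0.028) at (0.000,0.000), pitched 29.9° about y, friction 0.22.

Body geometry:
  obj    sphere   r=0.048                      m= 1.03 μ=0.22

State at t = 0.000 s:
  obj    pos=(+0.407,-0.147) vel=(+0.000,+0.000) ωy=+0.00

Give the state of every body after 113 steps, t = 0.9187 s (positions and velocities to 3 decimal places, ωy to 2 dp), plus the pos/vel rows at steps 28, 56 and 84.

State at t = 0.9187 s:
  obj    pos=(+1.852,-0.977) vel=(+3.145,-1.809) ωy=+75.54

Key-timestep trajectory:
   step    t(s)  obj.x    obj.z    obj.vx   obj.vz 
     28  0.2276   +0.496  -0.198  +0.780  -0.448
     56  0.4553   +0.762  -0.351  +1.559  -0.896
     84  0.6829   +1.206  -0.606  +2.338  -1.344


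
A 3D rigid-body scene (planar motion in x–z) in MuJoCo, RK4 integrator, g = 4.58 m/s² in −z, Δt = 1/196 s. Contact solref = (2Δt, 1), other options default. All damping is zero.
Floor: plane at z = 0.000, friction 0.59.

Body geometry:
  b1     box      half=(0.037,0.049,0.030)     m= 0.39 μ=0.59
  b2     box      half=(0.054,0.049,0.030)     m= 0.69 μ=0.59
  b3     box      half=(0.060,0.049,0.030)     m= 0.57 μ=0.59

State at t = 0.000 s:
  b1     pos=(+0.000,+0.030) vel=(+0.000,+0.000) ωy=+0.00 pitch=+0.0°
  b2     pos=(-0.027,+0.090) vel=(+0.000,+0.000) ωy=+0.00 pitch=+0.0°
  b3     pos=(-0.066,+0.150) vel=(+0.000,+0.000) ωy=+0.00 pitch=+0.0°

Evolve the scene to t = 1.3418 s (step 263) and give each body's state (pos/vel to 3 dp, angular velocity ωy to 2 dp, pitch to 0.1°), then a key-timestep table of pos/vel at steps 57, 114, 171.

State at t = 1.3418 s:
  b1     pos=(+0.000,+0.030) vel=(+0.000,+0.000) ωy=+0.00 pitch=+0.0°
  b2     pos=(-0.144,+0.056) vel=(+0.000,+0.000) ωy=+0.00 pitch=-144.4°
  b3     pos=(-0.262,+0.030) vel=(+0.000,+0.000) ωy=+0.00 pitch=+180.0°

Key-timestep trajectory:
   step    t(s)  b1.x    b1.z    b1.vx   b1.vz   b2.x    b2.z    b2.vx   b2.vz   b3.x    b3.z    b3.vx   b3.vz 
     57  0.2908   +0.000  +0.030  +0.001  +0.000   -0.038  +0.092  -0.095  -0.002   -0.095  +0.135  -0.226  -0.173
    114  0.5816   +0.000  +0.030  +0.000  +0.000   -0.091  +0.059  -0.196  +0.071   -0.174  +0.062  -0.192  +0.110
    171  0.8724   +0.000  +0.030  +0.000  +0.000   -0.130  +0.059  -0.079  -0.022   -0.219  +0.064  -0.205  -0.063


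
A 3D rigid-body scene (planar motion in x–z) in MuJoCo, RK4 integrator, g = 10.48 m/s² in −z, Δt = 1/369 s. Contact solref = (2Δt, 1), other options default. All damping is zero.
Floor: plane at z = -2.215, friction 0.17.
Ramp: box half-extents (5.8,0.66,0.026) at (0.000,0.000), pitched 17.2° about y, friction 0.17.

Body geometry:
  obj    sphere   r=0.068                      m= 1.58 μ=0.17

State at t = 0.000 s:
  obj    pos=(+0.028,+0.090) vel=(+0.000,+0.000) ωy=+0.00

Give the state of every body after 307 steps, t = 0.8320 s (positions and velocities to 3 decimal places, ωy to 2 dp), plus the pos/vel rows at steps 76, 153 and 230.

State at t = 0.8320 s:
  obj    pos=(+0.760,-0.137) vel=(+1.759,-0.545) ωy=+27.08

Key-timestep trajectory:
   step    t(s)  obj.x    obj.z    obj.vx   obj.vz 
     76  0.2060   +0.073  +0.076  +0.436  -0.135
    153  0.4146   +0.210  +0.033  +0.877  -0.271
    230  0.6233   +0.439  -0.037  +1.318  -0.408


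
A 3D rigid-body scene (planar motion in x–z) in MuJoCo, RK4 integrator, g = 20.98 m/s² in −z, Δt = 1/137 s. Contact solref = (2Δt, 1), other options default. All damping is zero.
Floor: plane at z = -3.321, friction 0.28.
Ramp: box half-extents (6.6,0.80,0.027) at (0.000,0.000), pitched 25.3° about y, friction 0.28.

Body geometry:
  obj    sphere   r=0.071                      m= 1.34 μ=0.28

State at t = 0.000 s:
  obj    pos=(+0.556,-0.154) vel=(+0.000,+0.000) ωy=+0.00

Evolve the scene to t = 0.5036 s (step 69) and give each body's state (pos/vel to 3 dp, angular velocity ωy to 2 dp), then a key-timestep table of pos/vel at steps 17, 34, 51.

State at t = 0.5036 s:
  obj    pos=(+1.290,-0.502) vel=(+2.916,-1.378) ωy=+45.41

Key-timestep trajectory:
   step    t(s)  obj.x    obj.z    obj.vx   obj.vz 
     17  0.1241   +0.601  -0.176  +0.719  -0.339
     34  0.2482   +0.734  -0.239  +1.437  -0.679
     51  0.3723   +0.957  -0.344  +2.155  -1.019


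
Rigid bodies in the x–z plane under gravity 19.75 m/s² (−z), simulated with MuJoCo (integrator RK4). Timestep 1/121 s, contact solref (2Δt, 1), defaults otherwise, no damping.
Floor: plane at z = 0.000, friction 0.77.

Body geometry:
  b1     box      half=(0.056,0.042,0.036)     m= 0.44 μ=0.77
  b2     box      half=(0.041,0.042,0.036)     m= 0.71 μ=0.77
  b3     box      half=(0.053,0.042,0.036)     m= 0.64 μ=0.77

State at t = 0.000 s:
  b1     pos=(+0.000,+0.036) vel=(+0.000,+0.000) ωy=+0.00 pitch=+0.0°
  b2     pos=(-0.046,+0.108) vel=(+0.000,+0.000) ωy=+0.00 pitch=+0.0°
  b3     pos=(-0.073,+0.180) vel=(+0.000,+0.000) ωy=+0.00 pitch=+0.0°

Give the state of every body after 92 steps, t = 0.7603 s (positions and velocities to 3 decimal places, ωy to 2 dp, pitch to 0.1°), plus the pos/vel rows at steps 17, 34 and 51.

State at t = 0.7603 s:
  b1     pos=(+0.001,+0.036) vel=(+0.000,+0.000) ωy=+0.00 pitch=+0.0°
  b2     pos=(-0.096,+0.041) vel=(+0.000,+0.000) ωy=+0.00 pitch=-90.0°
  b3     pos=(-0.198,+0.053) vel=(+0.000,+0.000) ωy=+0.00 pitch=-90.0°

Key-timestep trajectory:
   step    t(s)  b1.x    b1.z    b1.vx   b1.vz   b2.x    b2.z    b2.vx   b2.vz   b3.x    b3.z    b3.vx   b3.vz 
     17  0.1405   +0.000  +0.036  +0.002  +0.000   -0.051  +0.108  -0.089  +0.012   -0.088  +0.176  -0.250  -0.076
     34  0.2810   +0.001  +0.036  +0.002  +0.002   -0.085  +0.095  -0.425  -0.507   -0.164  +0.104  -0.723  -1.472
     51  0.4215   +0.001  +0.036  +0.000  +0.000   -0.096  +0.040  -0.003  +0.021   -0.198  +0.052  +0.235  -0.119


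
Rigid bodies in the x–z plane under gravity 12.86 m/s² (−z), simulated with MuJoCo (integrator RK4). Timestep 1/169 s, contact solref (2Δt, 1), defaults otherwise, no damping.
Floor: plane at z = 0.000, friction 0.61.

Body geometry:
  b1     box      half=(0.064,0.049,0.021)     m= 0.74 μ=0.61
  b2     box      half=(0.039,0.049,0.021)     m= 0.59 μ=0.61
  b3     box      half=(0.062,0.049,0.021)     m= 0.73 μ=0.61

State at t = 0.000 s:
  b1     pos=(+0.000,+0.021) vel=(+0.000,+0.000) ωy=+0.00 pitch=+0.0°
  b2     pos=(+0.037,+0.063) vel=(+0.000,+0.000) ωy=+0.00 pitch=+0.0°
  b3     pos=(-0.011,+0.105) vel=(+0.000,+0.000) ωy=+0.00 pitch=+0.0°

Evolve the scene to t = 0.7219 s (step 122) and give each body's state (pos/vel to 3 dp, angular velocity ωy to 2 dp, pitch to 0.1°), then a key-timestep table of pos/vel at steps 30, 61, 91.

State at t = 0.7219 s:
  b1     pos=(+0.000,+0.021) vel=(+0.000,+0.000) ωy=+0.00 pitch=+0.0°
  b2     pos=(+0.038,+0.063) vel=(+0.001,+0.000) ωy=+0.00 pitch=+0.0°
  b3     pos=(-0.022,+0.095) vel=(-0.001,-0.001) ωy=+0.03 pitch=-35.7°

Key-timestep trajectory:
   step    t(s)  b1.x    b1.z    b1.vx   b1.vz   b2.x    b2.z    b2.vx   b2.vz   b3.x    b3.z    b3.vx   b3.vz 
     30  0.1775   +0.000  +0.021  -0.001  +0.000   +0.037  +0.063  -0.001  +0.000   -0.023  +0.097  +0.063  -0.016
     61  0.3609   +0.000  +0.021  +0.000  +0.000   +0.037  +0.063  +0.001  +0.000   -0.021  +0.096  -0.001  -0.001
     91  0.5385   +0.000  +0.021  +0.000  +0.000   +0.037  +0.063  +0.001  +0.000   -0.021  +0.095  -0.001  -0.001


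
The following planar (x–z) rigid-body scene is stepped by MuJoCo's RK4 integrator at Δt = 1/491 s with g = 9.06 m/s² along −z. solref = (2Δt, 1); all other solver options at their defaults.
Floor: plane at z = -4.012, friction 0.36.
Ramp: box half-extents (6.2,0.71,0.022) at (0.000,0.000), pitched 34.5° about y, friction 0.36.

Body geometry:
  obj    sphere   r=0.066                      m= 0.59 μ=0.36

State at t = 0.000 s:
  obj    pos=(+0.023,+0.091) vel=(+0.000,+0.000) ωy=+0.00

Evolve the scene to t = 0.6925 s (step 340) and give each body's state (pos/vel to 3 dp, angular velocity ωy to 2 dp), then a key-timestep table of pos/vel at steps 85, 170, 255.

State at t = 0.6925 s:
  obj    pos=(+0.747,-0.407) vel=(+2.092,-1.438) ωy=+38.45

Key-timestep trajectory:
   step    t(s)  obj.x    obj.z    obj.vx   obj.vz 
     85  0.1731   +0.068  +0.060  +0.523  -0.359
    170  0.3462   +0.204  -0.033  +1.046  -0.719
    255  0.5193   +0.430  -0.189  +1.569  -1.078


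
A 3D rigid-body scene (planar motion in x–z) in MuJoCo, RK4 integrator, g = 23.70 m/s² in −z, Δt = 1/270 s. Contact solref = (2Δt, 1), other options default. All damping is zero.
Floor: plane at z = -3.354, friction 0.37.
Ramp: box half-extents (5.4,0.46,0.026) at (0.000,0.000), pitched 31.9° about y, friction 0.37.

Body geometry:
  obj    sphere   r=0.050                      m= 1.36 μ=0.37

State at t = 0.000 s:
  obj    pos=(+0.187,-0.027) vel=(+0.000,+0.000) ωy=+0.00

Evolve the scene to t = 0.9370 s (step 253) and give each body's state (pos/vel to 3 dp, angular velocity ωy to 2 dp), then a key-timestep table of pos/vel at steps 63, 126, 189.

State at t = 0.9370 s:
  obj    pos=(+3.521,-2.102) vel=(+7.116,-4.430) ωy=+167.63

Key-timestep trajectory:
   step    t(s)  obj.x    obj.z    obj.vx   obj.vz 
     63  0.2333   +0.394  -0.156  +1.772  -1.103
    126  0.4667   +1.014  -0.542  +3.544  -2.206
    189  0.7000   +2.048  -1.185  +5.316  -3.309


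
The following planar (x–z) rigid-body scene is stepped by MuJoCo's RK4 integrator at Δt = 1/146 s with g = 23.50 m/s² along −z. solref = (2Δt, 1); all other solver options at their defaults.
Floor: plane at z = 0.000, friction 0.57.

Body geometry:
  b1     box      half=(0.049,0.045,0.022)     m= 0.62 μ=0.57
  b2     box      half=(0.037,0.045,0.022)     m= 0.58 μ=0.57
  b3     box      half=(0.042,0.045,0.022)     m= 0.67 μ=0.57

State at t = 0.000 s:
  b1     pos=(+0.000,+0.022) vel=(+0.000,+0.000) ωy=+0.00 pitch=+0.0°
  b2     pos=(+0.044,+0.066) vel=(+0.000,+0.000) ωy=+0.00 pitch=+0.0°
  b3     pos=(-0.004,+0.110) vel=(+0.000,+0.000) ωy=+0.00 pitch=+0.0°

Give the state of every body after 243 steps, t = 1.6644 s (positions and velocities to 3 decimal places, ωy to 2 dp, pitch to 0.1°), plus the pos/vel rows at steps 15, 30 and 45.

State at t = 1.6644 s:
  b1     pos=(+0.000,+0.022) vel=(+0.000,+0.000) ωy=+0.00 pitch=+0.0°
  b2     pos=(+0.044,+0.066) vel=(+0.000,+0.000) ωy=+0.00 pitch=+0.2°
  b3     pos=(-0.108,+0.022) vel=(+0.000,+0.000) ωy=+0.00 pitch=+180.0°

Key-timestep trajectory:
   step    t(s)  b1.x    b1.z    b1.vx   b1.vz   b2.x    b2.z    b2.vx   b2.vz   b3.x    b3.z    b3.vx   b3.vz 
     15  0.1027   +0.000  +0.022  +0.000  -0.001   +0.044  +0.066  +0.000  +0.001   -0.023  +0.087  -0.306  +0.026
     30  0.2055   +0.000  +0.022  +0.001  +0.000   +0.044  +0.066  +0.001  +0.000   -0.065  +0.083  -0.510  -0.187
     45  0.3082   +0.000  +0.022  +0.000  +0.000   +0.044  +0.066  +0.000  +0.000   -0.108  +0.017  +0.002  +0.194


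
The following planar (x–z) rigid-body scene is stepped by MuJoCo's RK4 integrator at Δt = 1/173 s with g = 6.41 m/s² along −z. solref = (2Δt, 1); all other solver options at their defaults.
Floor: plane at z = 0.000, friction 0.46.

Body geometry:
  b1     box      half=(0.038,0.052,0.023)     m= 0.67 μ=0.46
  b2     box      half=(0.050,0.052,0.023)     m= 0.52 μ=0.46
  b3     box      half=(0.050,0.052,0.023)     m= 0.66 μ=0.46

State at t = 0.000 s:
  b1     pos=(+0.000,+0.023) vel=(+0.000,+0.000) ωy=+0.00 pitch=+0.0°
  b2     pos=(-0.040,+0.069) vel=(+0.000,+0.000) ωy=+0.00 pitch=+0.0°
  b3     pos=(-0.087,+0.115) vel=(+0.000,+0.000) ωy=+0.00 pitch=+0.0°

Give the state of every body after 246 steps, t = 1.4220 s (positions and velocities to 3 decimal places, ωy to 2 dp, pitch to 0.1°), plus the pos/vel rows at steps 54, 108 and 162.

State at t = 1.4220 s:
  b1     pos=(+0.000,+0.023) vel=(+0.000,+0.000) ωy=+0.00 pitch=+0.0°
  b2     pos=(-0.090,+0.050) vel=(+0.000,+0.000) ωy=+0.00 pitch=-90.0°
  b3     pos=(-0.165,+0.050) vel=(+0.000,+0.000) ωy=+0.00 pitch=-90.0°

Key-timestep trajectory:
   step    t(s)  b1.x    b1.z    b1.vx   b1.vz   b2.x    b2.z    b2.vx   b2.vz   b3.x    b3.z    b3.vx   b3.vz 
     54  0.3121   +0.000  +0.023  +0.000  +0.000   -0.075  +0.054  -0.125  -0.018   -0.136  +0.055  -0.099  +0.006
    108  0.6243   +0.000  +0.023  +0.000  +0.000   -0.089  +0.050  -0.064  -0.028   -0.177  +0.054  -0.028  +0.007
    162  0.9364   +0.000  +0.023  +0.000  +0.000   -0.090  +0.050  +0.000  +0.000   -0.161  +0.052  -0.060  -0.022


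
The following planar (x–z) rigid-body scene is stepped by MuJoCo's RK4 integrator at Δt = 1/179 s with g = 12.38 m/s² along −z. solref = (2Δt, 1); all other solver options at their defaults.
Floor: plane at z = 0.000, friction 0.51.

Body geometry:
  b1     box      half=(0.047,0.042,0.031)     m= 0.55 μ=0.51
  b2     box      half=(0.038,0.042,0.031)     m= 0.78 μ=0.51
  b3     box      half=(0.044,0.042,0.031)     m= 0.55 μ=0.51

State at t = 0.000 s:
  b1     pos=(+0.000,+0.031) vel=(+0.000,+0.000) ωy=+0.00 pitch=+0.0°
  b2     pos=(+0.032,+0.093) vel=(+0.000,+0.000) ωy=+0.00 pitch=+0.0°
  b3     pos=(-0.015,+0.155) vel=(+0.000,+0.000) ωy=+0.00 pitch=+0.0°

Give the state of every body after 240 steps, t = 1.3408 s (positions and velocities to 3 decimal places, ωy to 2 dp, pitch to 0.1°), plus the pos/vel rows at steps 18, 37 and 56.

State at t = 1.3408 s:
  b1     pos=(+0.000,+0.031) vel=(+0.000,+0.000) ωy=+0.00 pitch=+0.0°
  b2     pos=(+0.032,+0.093) vel=(+0.000,+0.000) ωy=+0.00 pitch=+0.0°
  b3     pos=(-0.126,+0.031) vel=(+0.000,+0.000) ωy=+0.00 pitch=+180.0°

Key-timestep trajectory:
   step    t(s)  b1.x    b1.z    b1.vx   b1.vz   b2.x    b2.z    b2.vx   b2.vz   b3.x    b3.z    b3.vx   b3.vz 
     18  0.1006   +0.000  +0.031  +0.000  +0.000   +0.032  +0.093  +0.001  +0.000   -0.024  +0.150  -0.202  -0.129
     37  0.2067   +0.000  +0.031  +0.001  +0.000   +0.032  +0.093  +0.001  +0.000   -0.057  +0.106  -0.596  -0.191
     56  0.3128   +0.000  +0.031  +0.000  +0.000   +0.032  +0.093  +0.000  +0.000   -0.122  +0.032  -0.746  -1.091


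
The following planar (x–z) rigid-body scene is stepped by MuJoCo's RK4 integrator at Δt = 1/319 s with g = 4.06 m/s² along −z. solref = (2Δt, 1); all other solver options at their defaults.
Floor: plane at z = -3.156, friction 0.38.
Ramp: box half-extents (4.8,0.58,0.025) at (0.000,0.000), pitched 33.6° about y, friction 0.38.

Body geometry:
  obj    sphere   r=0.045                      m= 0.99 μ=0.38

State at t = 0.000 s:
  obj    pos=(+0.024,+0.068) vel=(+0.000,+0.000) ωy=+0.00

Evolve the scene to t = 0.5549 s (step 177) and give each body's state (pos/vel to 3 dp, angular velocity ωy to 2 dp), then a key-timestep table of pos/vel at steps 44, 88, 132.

State at t = 0.5549 s:
  obj    pos=(+0.230,-0.069) vel=(+0.742,-0.493) ωy=+19.78

Key-timestep trajectory:
   step    t(s)  obj.x    obj.z    obj.vx   obj.vz 
     44  0.1379   +0.037  +0.060  +0.184  -0.123
     88  0.2759   +0.075  +0.034  +0.369  -0.245
    132  0.4138   +0.139  -0.008  +0.553  -0.368


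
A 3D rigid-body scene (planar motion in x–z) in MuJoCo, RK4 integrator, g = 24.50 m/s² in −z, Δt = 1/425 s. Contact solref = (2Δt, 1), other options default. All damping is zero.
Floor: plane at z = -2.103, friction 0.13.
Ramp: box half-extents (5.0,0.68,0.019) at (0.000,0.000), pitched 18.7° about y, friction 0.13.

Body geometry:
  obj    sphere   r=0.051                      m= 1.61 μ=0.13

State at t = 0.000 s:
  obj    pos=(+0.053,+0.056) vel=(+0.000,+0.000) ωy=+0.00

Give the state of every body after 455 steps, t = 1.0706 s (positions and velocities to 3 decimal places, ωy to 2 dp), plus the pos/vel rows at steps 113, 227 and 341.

State at t = 1.0706 s:
  obj    pos=(+3.099,-0.975) vel=(+5.690,-1.926) ωy=+117.77

Key-timestep trajectory:
   step    t(s)  obj.x    obj.z    obj.vx   obj.vz 
    113  0.2659   +0.241  -0.008  +1.413  -0.478
    227  0.5341   +0.811  -0.201  +2.839  -0.961
    341  0.8024   +1.764  -0.523  +4.264  -1.443


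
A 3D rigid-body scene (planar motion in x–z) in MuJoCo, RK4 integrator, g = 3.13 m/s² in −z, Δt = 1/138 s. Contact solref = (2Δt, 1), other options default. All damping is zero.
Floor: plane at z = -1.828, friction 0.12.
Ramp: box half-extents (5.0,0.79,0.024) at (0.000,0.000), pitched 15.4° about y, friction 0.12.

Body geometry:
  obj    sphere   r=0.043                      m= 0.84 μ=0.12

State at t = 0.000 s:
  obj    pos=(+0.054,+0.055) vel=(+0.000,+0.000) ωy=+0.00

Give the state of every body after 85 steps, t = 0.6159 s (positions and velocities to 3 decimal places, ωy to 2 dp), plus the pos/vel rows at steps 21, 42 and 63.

State at t = 0.6159 s:
  obj    pos=(+0.163,+0.025) vel=(+0.353,-0.097) ωy=+8.50

Key-timestep trajectory:
   step    t(s)  obj.x    obj.z    obj.vx   obj.vz 
     21  0.1522   +0.061  +0.053  +0.087  -0.024
     42  0.3043   +0.080  +0.047  +0.174  -0.048
     63  0.4565   +0.114  +0.038  +0.261  -0.072


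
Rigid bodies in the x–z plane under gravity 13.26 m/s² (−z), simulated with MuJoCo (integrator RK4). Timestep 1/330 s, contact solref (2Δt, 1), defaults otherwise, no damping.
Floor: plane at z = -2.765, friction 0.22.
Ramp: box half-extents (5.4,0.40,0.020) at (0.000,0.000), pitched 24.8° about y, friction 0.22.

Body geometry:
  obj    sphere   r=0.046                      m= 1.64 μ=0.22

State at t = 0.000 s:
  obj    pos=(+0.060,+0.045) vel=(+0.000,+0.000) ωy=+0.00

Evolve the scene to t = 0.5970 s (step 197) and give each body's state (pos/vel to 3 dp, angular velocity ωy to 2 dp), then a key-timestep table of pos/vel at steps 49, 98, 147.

State at t = 0.5970 s:
  obj    pos=(+0.703,-0.252) vel=(+2.153,-0.995) ωy=+51.55

Key-timestep trajectory:
   step    t(s)  obj.x    obj.z    obj.vx   obj.vz 
     49  0.1485   +0.100  +0.027  +0.536  -0.248
     98  0.2970   +0.219  -0.029  +1.071  -0.495
    147  0.4455   +0.418  -0.120  +1.607  -0.742


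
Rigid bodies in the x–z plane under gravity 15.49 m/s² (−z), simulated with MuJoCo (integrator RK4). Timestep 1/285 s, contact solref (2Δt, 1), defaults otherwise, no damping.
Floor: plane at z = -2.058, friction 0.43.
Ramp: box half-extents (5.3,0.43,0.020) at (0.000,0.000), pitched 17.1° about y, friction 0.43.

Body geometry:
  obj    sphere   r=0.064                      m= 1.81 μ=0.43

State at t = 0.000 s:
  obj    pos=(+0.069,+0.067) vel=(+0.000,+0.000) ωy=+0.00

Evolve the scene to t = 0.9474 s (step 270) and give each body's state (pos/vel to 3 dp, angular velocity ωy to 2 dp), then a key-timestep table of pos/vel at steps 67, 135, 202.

State at t = 0.9474 s:
  obj    pos=(+1.464,-0.363) vel=(+2.946,-0.906) ωy=+48.15

Key-timestep trajectory:
   step    t(s)  obj.x    obj.z    obj.vx   obj.vz 
     67  0.2351   +0.155  +0.040  +0.731  -0.225
    135  0.4737   +0.418  -0.041  +1.473  -0.453
    202  0.7088   +0.850  -0.174  +2.204  -0.678


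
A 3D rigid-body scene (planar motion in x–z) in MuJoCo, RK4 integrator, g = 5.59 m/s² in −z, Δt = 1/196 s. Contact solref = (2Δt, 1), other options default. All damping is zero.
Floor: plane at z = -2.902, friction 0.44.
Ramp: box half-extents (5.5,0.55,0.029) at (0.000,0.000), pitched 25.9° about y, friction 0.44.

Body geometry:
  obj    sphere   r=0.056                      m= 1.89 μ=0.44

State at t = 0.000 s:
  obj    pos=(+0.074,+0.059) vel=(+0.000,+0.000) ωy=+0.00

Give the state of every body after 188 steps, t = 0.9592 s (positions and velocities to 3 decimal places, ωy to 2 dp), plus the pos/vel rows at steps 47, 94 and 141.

State at t = 0.9592 s:
  obj    pos=(+0.796,-0.292) vel=(+1.505,-0.731) ωy=+29.87

Key-timestep trajectory:
   step    t(s)  obj.x    obj.z    obj.vx   obj.vz 
     47  0.2398   +0.119  +0.037  +0.376  -0.183
     94  0.4796   +0.254  -0.029  +0.752  -0.365
    141  0.7194   +0.480  -0.139  +1.129  -0.548


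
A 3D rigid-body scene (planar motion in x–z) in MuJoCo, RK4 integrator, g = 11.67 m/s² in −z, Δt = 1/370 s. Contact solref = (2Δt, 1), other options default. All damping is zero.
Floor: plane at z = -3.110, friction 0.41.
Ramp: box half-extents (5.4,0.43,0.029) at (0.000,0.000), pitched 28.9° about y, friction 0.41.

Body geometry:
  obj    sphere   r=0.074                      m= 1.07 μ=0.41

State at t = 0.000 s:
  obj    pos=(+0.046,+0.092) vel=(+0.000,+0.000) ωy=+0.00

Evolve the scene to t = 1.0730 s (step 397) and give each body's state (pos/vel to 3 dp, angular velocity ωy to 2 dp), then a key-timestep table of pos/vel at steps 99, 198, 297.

State at t = 1.0730 s:
  obj    pos=(+2.076,-1.029) vel=(+3.784,-2.089) ωy=+58.41

Key-timestep trajectory:
   step    t(s)  obj.x    obj.z    obj.vx   obj.vz 
     99  0.2676   +0.172  +0.022  +0.944  -0.521
    198  0.5351   +0.551  -0.187  +1.887  -1.042
    297  0.8027   +1.182  -0.535  +2.831  -1.563


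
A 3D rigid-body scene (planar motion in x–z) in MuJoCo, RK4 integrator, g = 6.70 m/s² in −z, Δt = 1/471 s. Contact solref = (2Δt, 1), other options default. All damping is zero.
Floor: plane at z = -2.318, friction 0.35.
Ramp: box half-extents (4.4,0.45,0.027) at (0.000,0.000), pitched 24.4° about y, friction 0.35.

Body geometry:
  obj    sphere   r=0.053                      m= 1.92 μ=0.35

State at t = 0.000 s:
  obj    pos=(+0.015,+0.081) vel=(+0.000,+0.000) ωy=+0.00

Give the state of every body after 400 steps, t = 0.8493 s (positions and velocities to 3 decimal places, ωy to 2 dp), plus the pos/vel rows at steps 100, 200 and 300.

State at t = 0.8493 s:
  obj    pos=(+0.664,-0.214) vel=(+1.529,-0.694) ωy=+31.68

Key-timestep trajectory:
   step    t(s)  obj.x    obj.z    obj.vx   obj.vz 
    100  0.2123   +0.056  +0.063  +0.382  -0.173
    200  0.4246   +0.177  +0.007  +0.765  -0.347
    300  0.6369   +0.380  -0.085  +1.147  -0.520


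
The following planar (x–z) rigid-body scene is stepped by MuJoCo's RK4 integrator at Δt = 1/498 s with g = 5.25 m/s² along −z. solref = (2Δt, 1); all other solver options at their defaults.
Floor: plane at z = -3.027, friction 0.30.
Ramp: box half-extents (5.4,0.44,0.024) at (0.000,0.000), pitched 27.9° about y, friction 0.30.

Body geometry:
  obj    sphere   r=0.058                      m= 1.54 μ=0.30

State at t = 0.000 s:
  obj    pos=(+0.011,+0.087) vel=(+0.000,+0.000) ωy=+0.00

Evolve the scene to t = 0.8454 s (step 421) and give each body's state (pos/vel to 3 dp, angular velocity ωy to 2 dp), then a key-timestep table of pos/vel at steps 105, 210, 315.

State at t = 0.8454 s:
  obj    pos=(+0.565,-0.206) vel=(+1.311,-0.694) ωy=+25.57

Key-timestep trajectory:
   step    t(s)  obj.x    obj.z    obj.vx   obj.vz 
    105  0.2108   +0.045  +0.069  +0.327  -0.173
    210  0.4217   +0.149  +0.014  +0.654  -0.346
    315  0.6325   +0.321  -0.077  +0.981  -0.519


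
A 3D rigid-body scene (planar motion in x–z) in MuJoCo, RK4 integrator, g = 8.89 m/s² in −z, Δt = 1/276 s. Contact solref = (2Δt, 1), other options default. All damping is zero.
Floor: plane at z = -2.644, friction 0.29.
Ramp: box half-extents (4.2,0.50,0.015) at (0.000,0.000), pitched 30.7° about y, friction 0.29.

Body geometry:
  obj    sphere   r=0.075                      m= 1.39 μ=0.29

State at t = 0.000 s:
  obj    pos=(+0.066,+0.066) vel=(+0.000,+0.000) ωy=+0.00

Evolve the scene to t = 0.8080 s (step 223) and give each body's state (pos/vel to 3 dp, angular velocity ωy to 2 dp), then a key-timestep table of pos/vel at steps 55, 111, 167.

State at t = 0.8080 s:
  obj    pos=(+0.976,-0.475) vel=(+2.252,-1.337) ωy=+34.92

Key-timestep trajectory:
   step    t(s)  obj.x    obj.z    obj.vx   obj.vz 
     55  0.1993   +0.121  +0.033  +0.556  -0.330
    111  0.4022   +0.291  -0.068  +1.121  -0.666
    167  0.6051   +0.576  -0.237  +1.687  -1.002


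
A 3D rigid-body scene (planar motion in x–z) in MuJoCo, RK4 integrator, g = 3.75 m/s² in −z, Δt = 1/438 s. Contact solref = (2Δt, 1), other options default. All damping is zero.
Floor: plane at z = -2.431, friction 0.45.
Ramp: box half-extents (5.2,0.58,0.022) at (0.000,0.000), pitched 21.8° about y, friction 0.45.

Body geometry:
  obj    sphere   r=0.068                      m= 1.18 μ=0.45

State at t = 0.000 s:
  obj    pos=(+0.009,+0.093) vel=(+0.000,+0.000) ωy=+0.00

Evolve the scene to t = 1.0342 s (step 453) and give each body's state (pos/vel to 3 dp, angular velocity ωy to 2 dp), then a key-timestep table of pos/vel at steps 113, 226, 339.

State at t = 1.0342 s:
  obj    pos=(+0.503,-0.104) vel=(+0.955,-0.382) ωy=+15.13

Key-timestep trajectory:
   step    t(s)  obj.x    obj.z    obj.vx   obj.vz 
    113  0.2580   +0.040  +0.081  +0.238  -0.095
    226  0.5160   +0.132  +0.044  +0.477  -0.191
    339  0.7740   +0.286  -0.017  +0.715  -0.286


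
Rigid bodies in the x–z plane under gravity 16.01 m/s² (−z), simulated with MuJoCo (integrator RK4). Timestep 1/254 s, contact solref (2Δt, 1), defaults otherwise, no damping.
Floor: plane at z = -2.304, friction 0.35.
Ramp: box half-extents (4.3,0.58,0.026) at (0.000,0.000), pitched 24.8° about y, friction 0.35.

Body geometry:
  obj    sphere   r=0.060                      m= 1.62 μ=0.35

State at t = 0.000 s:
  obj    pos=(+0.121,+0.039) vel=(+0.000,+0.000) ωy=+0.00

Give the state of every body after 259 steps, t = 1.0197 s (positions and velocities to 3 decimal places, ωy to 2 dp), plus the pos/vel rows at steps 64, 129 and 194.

State at t = 1.0197 s:
  obj    pos=(+2.385,-1.007) vel=(+4.440,-2.052) ωy=+81.51

Key-timestep trajectory:
   step    t(s)  obj.x    obj.z    obj.vx   obj.vz 
     64  0.2520   +0.259  -0.025  +1.097  -0.507
    129  0.5079   +0.683  -0.221  +2.212  -1.022
    194  0.7638   +1.391  -0.548  +3.326  -1.537


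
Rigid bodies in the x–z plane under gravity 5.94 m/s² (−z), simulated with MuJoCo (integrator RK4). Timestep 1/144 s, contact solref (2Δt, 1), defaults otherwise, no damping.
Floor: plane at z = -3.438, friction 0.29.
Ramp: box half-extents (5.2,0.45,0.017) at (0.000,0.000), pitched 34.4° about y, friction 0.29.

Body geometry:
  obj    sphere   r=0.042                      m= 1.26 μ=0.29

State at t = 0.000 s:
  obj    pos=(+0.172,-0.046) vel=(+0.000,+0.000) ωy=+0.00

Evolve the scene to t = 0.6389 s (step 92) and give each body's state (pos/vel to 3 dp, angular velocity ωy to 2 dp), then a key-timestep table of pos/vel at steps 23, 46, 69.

State at t = 0.6389 s:
  obj    pos=(+0.576,-0.323) vel=(+1.264,-0.865) ωy=+36.44

Key-timestep trajectory:
   step    t(s)  obj.x    obj.z    obj.vx   obj.vz 
     23  0.1597   +0.197  -0.064  +0.316  -0.216
     46  0.3194   +0.273  -0.115  +0.632  -0.433
     69  0.4792   +0.399  -0.202  +0.948  -0.649


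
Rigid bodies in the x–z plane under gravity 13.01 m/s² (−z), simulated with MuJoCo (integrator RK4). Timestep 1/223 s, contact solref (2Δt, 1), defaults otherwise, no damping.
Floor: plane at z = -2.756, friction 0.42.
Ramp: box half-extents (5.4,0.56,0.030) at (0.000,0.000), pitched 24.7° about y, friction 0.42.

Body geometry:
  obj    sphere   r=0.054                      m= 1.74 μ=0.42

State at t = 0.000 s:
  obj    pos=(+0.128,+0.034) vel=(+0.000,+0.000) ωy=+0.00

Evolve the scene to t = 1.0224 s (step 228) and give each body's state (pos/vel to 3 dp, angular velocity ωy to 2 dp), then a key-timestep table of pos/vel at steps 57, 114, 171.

State at t = 1.0224 s:
  obj    pos=(+1.972,-0.815) vel=(+3.607,-1.659) ωy=+73.51

Key-timestep trajectory:
   step    t(s)  obj.x    obj.z    obj.vx   obj.vz 
     57  0.2556   +0.243  -0.019  +0.902  -0.415
    114  0.5112   +0.589  -0.178  +1.804  -0.830
    171  0.7668   +1.165  -0.443  +2.705  -1.244


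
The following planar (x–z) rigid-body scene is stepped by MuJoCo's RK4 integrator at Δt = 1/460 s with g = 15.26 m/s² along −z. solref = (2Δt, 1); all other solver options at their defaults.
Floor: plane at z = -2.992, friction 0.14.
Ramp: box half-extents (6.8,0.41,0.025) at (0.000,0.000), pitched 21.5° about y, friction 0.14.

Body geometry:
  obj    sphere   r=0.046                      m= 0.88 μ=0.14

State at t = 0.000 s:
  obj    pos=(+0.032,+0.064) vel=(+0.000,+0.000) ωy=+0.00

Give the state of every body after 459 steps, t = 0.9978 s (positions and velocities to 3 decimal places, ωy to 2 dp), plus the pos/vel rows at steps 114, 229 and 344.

State at t = 0.9978 s:
  obj    pos=(+1.882,-0.665) vel=(+3.709,-1.461) ωy=+86.65

Key-timestep trajectory:
   step    t(s)  obj.x    obj.z    obj.vx   obj.vz 
    114  0.2478   +0.146  +0.019  +0.921  -0.363
    229  0.4978   +0.493  -0.118  +1.851  -0.729
    344  0.7478   +1.071  -0.346  +2.780  -1.095


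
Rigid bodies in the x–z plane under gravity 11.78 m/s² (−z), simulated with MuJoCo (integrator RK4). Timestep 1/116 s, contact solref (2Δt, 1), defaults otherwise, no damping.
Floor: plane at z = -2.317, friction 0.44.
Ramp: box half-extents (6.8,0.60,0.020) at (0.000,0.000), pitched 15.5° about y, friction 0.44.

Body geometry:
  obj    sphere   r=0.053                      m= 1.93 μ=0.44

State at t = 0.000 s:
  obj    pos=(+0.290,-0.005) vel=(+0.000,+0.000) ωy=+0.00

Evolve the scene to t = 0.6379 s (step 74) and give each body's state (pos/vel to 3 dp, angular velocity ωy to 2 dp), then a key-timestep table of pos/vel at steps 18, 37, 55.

State at t = 0.6379 s:
  obj    pos=(+0.731,-0.127) vel=(+1.382,-0.383) ωy=+27.06

Key-timestep trajectory:
   step    t(s)  obj.x    obj.z    obj.vx   obj.vz 
     18  0.1552   +0.316  -0.012  +0.336  -0.093
     37  0.3190   +0.400  -0.035  +0.691  -0.192
     55  0.4741   +0.534  -0.072  +1.027  -0.285


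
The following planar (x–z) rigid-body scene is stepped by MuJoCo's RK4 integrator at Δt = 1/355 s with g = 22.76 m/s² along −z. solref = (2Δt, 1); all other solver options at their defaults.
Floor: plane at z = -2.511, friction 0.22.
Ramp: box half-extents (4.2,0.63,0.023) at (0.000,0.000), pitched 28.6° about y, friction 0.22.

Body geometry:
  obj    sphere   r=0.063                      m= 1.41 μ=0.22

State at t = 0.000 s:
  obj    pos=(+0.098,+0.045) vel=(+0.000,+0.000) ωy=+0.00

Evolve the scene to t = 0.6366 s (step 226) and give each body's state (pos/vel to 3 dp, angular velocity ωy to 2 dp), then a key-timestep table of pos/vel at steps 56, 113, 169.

State at t = 0.6366 s:
  obj    pos=(+1.483,-0.710) vel=(+4.350,-2.372) ωy=+78.62

Key-timestep trajectory:
   step    t(s)  obj.x    obj.z    obj.vx   obj.vz 
     56  0.1577   +0.183  -0.002  +1.078  -0.588
    113  0.3183   +0.444  -0.144  +2.175  -1.186
    169  0.4761   +0.872  -0.378  +3.253  -1.774


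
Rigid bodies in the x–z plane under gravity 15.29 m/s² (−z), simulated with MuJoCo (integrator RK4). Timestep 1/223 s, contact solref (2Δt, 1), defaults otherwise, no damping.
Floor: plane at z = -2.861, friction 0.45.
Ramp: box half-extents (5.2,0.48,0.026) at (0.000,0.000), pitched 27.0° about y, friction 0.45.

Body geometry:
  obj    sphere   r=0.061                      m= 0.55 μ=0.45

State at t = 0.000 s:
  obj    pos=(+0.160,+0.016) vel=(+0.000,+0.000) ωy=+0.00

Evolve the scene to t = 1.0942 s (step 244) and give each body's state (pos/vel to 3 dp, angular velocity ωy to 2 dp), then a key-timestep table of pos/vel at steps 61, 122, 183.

State at t = 1.0942 s:
  obj    pos=(+2.805,-1.331) vel=(+4.834,-2.463) ωy=+88.93

Key-timestep trajectory:
   step    t(s)  obj.x    obj.z    obj.vx   obj.vz 
     61  0.2735   +0.325  -0.068  +1.209  -0.616
    122  0.5471   +0.821  -0.321  +2.417  -1.232
    183  0.8206   +1.648  -0.742  +3.625  -1.847


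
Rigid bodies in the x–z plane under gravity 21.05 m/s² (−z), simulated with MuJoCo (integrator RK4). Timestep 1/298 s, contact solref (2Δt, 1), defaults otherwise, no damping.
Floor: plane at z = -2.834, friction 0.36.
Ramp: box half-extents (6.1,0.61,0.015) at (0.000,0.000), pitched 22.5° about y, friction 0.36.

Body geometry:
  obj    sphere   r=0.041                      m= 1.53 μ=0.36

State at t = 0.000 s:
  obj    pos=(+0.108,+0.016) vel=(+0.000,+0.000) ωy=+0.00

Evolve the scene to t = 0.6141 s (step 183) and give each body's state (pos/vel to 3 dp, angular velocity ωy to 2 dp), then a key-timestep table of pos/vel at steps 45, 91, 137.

State at t = 0.6141 s:
  obj    pos=(+1.110,-0.399) vel=(+3.264,-1.352) ωy=+86.17

Key-timestep trajectory:
   step    t(s)  obj.x    obj.z    obj.vx   obj.vz 
     45  0.1510   +0.169  -0.009  +0.803  -0.333
     91  0.3054   +0.356  -0.087  +1.623  -0.672
    137  0.4597   +0.670  -0.217  +2.444  -1.012


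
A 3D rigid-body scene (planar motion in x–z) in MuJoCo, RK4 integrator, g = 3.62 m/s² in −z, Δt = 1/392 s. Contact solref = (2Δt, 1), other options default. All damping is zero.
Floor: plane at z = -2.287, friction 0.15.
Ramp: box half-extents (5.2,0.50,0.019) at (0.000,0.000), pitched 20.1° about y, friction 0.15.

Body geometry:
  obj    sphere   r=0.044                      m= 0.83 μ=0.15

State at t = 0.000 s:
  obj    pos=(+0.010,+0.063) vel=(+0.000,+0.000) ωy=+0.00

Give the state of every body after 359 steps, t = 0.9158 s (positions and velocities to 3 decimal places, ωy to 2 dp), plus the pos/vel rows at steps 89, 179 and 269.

State at t = 0.9158 s:
  obj    pos=(+0.360,-0.065) vel=(+0.764,-0.280) ωy=+18.49

Key-timestep trajectory:
   step    t(s)  obj.x    obj.z    obj.vx   obj.vz 
     89  0.2270   +0.032  +0.055  +0.189  -0.069
    179  0.4566   +0.097  +0.032  +0.381  -0.139
    269  0.6862   +0.207  -0.009  +0.573  -0.210


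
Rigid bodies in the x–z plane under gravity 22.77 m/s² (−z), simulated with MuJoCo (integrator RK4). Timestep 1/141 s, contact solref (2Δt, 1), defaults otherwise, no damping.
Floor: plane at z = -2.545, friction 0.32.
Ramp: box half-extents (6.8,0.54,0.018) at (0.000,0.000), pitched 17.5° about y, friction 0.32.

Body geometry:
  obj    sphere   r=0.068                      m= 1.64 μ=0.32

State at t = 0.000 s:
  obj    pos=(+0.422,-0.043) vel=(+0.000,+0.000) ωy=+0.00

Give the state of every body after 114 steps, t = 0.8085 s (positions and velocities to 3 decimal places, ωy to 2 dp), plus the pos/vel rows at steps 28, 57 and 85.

State at t = 0.8085 s:
  obj    pos=(+1.947,-0.524) vel=(+3.771,-1.189) ωy=+58.14

Key-timestep trajectory:
   step    t(s)  obj.x    obj.z    obj.vx   obj.vz 
     28  0.1986   +0.514  -0.072  +0.927  -0.292
     57  0.4043   +0.803  -0.163  +1.886  -0.595
     85  0.6028   +1.270  -0.310  +2.812  -0.887


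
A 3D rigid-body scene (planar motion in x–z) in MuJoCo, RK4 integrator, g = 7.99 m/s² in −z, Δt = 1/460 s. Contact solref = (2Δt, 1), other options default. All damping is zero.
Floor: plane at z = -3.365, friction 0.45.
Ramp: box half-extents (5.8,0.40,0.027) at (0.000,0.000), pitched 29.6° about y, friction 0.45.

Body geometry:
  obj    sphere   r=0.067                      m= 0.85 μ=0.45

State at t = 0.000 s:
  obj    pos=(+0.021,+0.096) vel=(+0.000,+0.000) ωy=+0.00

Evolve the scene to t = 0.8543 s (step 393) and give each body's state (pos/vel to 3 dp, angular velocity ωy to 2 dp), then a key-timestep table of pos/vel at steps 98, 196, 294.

State at t = 0.8543 s:
  obj    pos=(+0.916,-0.412) vel=(+2.094,-1.190) ωy=+35.94

Key-timestep trajectory:
   step    t(s)  obj.x    obj.z    obj.vx   obj.vz 
     98  0.2130   +0.077  +0.065  +0.522  -0.297
    196  0.4261   +0.244  -0.030  +1.044  -0.593
    294  0.6391   +0.522  -0.188  +1.567  -0.890


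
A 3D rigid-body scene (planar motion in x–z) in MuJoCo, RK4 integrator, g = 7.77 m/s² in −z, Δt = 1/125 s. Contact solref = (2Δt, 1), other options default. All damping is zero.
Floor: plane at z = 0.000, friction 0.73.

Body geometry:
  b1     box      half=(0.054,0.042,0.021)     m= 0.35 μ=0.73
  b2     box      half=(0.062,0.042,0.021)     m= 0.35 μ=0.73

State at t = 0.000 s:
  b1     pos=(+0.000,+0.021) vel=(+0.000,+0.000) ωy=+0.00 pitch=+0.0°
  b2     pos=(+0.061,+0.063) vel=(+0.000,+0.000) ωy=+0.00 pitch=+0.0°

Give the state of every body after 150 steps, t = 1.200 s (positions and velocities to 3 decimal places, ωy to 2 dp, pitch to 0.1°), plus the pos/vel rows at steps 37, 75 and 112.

State at t = 1.200 s:
  b1     pos=(-0.001,+0.021) vel=(-0.001,+0.000) ωy=+0.00 pitch=+0.0°
  b2     pos=(+0.072,+0.054) vel=(+0.000,-0.001) ωy=-0.02 pitch=+37.4°

Key-timestep trajectory:
   step    t(s)  b1.x    b1.z    b1.vx   b1.vz   b2.x    b2.z    b2.vx   b2.vz 
     37  0.2960   +0.000  +0.021  -0.002  -0.001   +0.071  +0.055  -0.012  +0.010
     75  0.6000   +0.000  +0.021  -0.001  +0.000   +0.072  +0.055  +0.000  -0.001
    112  0.8960   +0.000  +0.021  -0.001  +0.000   +0.072  +0.054  +0.000  -0.001
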